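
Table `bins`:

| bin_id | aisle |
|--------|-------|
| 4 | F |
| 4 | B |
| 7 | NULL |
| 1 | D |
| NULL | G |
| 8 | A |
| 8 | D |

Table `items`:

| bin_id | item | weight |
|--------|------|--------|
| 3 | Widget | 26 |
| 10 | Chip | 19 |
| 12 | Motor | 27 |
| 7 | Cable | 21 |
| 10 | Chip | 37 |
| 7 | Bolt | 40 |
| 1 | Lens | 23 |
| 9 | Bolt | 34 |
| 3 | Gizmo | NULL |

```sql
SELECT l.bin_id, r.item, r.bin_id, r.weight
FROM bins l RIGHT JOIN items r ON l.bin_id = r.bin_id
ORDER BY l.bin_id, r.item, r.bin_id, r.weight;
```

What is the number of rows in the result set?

9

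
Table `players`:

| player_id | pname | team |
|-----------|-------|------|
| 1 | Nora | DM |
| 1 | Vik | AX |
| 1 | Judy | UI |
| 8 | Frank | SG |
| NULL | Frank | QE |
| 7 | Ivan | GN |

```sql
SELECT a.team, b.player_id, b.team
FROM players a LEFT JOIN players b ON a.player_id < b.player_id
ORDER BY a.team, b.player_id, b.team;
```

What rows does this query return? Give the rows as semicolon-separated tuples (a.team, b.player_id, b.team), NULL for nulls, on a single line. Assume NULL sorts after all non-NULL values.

(AX, 7, GN); (AX, 8, SG); (DM, 7, GN); (DM, 8, SG); (GN, 8, SG); (QE, NULL, NULL); (SG, NULL, NULL); (UI, 7, GN); (UI, 8, SG)

LEFT JOIN keeps every row from `players a`; unmatched rows get NULL for `players b`'s columns.
Matching on a.player_id < b.player_id. A NULL in a compared column never satisfies the condition.
- a row (player_id=1): matches 2 b row(s) → 2 output row(s).
- a row (player_id=1): matches 2 b row(s) → 2 output row(s).
- a row (player_id=1): matches 2 b row(s) → 2 output row(s).
- a row (player_id=8): no match → kept, b columns NULL.
- a row (player_id=NULL): no match → kept, b columns NULL.
- a row (player_id=7): matches 1 b row(s) → 1 output row(s).
After projecting and ordering:
a.team | b.player_id | b.team
AX | 7 | GN
AX | 8 | SG
DM | 7 | GN
DM | 8 | SG
GN | 8 | SG
QE | NULL | NULL
SG | NULL | NULL
UI | 7 | GN
UI | 8 | SG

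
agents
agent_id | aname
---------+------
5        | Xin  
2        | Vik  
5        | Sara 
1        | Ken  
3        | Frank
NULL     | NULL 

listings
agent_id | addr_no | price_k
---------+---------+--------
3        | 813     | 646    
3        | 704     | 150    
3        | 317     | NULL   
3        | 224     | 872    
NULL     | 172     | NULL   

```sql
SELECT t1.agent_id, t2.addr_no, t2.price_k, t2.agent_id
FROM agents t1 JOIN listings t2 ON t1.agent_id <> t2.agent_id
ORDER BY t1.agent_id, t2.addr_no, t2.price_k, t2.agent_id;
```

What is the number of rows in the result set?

INNER JOIN keeps only pairs where the ON condition holds.
Matching on t1.agent_id <> t2.agent_id. A NULL in a compared column never satisfies the condition.
- t1[0] agent_id=5 → 4 match(es) in t2 → 4 row(s).
- t1[1] agent_id=2 → 4 match(es) in t2 → 4 row(s).
- t1[2] agent_id=5 → 4 match(es) in t2 → 4 row(s).
- t1[3] agent_id=1 → 4 match(es) in t2 → 4 row(s).
- t1[4] agent_id=3 → no match; dropped.
- t1[5] agent_id=NULL → no match; dropped.
Total: 16 rows.

16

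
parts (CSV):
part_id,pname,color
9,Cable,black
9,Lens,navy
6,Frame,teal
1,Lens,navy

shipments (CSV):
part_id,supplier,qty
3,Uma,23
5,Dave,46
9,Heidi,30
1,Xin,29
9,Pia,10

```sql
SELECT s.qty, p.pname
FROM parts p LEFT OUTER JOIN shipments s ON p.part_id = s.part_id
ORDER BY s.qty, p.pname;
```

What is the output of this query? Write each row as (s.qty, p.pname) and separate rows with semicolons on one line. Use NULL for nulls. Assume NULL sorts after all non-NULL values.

(10, Cable); (10, Lens); (29, Lens); (30, Cable); (30, Lens); (NULL, Frame)

LEFT JOIN keeps every row from `parts`; unmatched rows get NULL for `shipments`'s columns.
Matching on p.part_id = s.part_id.
Matched pairs: 5; unmatched p rows kept: 1.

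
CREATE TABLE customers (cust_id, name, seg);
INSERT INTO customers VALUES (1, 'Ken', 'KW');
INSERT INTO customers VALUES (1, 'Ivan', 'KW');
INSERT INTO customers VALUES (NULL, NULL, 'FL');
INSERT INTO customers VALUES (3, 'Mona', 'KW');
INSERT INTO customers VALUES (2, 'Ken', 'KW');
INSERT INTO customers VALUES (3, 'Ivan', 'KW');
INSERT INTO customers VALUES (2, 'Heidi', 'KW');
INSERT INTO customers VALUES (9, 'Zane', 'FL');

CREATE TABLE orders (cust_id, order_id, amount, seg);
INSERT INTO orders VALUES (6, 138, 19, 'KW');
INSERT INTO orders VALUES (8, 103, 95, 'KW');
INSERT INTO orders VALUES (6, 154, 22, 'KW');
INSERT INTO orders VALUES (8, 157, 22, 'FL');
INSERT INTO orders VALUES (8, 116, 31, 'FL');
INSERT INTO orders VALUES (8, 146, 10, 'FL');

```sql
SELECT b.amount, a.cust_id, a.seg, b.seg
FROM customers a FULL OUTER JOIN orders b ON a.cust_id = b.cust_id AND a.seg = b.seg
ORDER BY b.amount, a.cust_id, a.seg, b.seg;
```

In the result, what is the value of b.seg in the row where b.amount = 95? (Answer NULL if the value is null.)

KW

FULL OUTER JOIN keeps every row from both sides; unmatched rows get NULL for the other side's columns.
Matching on a.cust_id = b.cust_id AND a.seg = b.seg. A NULL in a compared column never satisfies the condition.
- cust_id=1, seg=KW: no b row matches, row kept with b columns NULL.
- cust_id=1, seg=KW: no b row matches, row kept with b columns NULL.
- cust_id=NULL, seg=FL: no b row matches, row kept with b columns NULL.
- cust_id=3, seg=KW: no b row matches, row kept with b columns NULL.
- cust_id=2, seg=KW: no b row matches, row kept with b columns NULL.
- cust_id=3, seg=KW: no b row matches, row kept with b columns NULL.
- cust_id=2, seg=KW: no b row matches, row kept with b columns NULL.
- cust_id=9, seg=FL: no b row matches, row kept with b columns NULL.
- 6 row(s) from b found no a partner → padded with NULL.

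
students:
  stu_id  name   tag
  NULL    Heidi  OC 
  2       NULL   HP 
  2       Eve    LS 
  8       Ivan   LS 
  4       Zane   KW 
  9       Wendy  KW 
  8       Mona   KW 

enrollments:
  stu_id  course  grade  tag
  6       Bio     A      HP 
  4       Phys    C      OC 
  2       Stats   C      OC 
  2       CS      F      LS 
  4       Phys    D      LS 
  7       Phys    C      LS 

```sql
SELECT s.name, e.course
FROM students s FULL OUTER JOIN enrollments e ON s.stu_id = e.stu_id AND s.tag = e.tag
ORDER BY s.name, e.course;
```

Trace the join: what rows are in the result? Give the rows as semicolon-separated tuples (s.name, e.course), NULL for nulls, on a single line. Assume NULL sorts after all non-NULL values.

FULL OUTER JOIN keeps every row from both sides; unmatched rows get NULL for the other side's columns.
Matching on s.stu_id = e.stu_id AND s.tag = e.tag. A NULL in a compared column never satisfies the condition.
- stu_id=NULL, tag=OC: no e row matches, row kept with e columns NULL.
- stu_id=2, tag=HP: no e row matches, row kept with e columns NULL.
- stu_id=2, tag=LS: 1 matching e row(s), so 1 row(s) emitted.
- stu_id=8, tag=LS: no e row matches, row kept with e columns NULL.
- stu_id=4, tag=KW: no e row matches, row kept with e columns NULL.
- stu_id=9, tag=KW: no e row matches, row kept with e columns NULL.
- stu_id=8, tag=KW: no e row matches, row kept with e columns NULL.
- 5 row(s) from e found no s partner → padded with NULL.

(Eve, CS); (Heidi, NULL); (Ivan, NULL); (Mona, NULL); (Wendy, NULL); (Zane, NULL); (NULL, Bio); (NULL, Phys); (NULL, Phys); (NULL, Phys); (NULL, Stats); (NULL, NULL)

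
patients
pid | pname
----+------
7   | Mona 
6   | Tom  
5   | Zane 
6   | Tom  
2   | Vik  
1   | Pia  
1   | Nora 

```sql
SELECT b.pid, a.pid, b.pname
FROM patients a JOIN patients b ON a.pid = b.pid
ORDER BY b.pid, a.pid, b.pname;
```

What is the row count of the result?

11

INNER JOIN keeps only pairs where the ON condition holds.
Matching on a.pid = b.pid.
Matched pairs: 11.
Total: 11 rows.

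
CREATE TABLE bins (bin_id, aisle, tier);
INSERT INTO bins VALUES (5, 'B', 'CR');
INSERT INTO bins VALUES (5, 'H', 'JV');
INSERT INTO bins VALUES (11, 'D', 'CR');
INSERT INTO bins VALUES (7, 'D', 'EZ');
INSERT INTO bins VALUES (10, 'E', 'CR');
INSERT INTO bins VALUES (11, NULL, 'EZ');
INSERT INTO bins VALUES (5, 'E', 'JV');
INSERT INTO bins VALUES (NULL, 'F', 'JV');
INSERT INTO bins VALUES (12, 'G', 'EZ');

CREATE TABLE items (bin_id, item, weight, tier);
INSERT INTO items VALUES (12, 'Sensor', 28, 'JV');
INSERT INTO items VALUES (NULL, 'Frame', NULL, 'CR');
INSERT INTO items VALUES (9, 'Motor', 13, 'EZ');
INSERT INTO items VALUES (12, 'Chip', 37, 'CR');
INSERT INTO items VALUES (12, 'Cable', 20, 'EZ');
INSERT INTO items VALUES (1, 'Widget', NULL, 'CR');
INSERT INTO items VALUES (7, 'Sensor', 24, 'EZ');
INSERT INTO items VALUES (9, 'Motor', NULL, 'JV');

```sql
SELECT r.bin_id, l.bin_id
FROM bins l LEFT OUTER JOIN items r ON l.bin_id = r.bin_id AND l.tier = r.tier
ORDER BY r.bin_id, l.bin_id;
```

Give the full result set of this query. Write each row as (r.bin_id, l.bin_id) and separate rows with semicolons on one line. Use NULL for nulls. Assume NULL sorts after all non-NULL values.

(7, 7); (12, 12); (NULL, 5); (NULL, 5); (NULL, 5); (NULL, 10); (NULL, 11); (NULL, 11); (NULL, NULL)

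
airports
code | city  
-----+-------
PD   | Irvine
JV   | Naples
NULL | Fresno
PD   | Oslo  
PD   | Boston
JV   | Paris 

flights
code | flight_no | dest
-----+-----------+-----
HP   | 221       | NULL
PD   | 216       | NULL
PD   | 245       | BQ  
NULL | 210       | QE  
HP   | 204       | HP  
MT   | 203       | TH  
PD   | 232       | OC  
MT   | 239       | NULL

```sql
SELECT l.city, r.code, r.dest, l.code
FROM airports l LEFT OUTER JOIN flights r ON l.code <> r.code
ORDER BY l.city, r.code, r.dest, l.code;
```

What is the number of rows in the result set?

27

LEFT JOIN keeps every row from `airports`; unmatched rows get NULL for `flights`'s columns.
Matching on l.code <> r.code. A NULL in a compared column never satisfies the condition.
Matched pairs: 26; unmatched l rows kept: 1.
Total: 26 matched + 1 padded = 27 rows.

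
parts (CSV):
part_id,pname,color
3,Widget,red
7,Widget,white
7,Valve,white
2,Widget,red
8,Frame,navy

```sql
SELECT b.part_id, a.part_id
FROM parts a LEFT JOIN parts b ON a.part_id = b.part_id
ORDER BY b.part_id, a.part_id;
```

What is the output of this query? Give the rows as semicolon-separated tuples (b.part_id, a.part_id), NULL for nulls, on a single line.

LEFT JOIN keeps every row from `parts a`; unmatched rows get NULL for `parts b`'s columns.
Matching on a.part_id = b.part_id.
- a row (part_id=3): matches 1 b row(s) → 1 output row(s).
- a row (part_id=7): matches 2 b row(s) → 2 output row(s).
- a row (part_id=7): matches 2 b row(s) → 2 output row(s).
- a row (part_id=2): matches 1 b row(s) → 1 output row(s).
- a row (part_id=8): matches 1 b row(s) → 1 output row(s).
After projecting and ordering:
b.part_id | a.part_id
2 | 2
3 | 3
7 | 7
7 | 7
7 | 7
7 | 7
8 | 8

(2, 2); (3, 3); (7, 7); (7, 7); (7, 7); (7, 7); (8, 8)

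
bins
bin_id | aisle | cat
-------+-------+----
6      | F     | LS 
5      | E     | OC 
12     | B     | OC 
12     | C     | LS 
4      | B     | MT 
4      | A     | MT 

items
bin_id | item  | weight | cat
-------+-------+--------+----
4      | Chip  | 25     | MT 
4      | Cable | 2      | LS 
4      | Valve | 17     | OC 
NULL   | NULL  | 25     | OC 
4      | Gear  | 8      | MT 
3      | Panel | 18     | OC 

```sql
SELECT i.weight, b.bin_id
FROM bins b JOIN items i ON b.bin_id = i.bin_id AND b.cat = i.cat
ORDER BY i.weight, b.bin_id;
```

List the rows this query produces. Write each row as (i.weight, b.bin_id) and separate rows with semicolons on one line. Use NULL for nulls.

(8, 4); (8, 4); (25, 4); (25, 4)

INNER JOIN keeps only pairs where the ON condition holds.
Matching on b.bin_id = i.bin_id AND b.cat = i.cat. A NULL in a compared column never satisfies the condition.
- b row (bin_id=6, cat=LS): no match → dropped.
- b row (bin_id=5, cat=OC): no match → dropped.
- b row (bin_id=12, cat=OC): no match → dropped.
- b row (bin_id=12, cat=LS): no match → dropped.
- b row (bin_id=4, cat=MT): matches 2 i row(s) → 2 output row(s).
- b row (bin_id=4, cat=MT): matches 2 i row(s) → 2 output row(s).
After projecting and ordering:
i.weight | b.bin_id
8 | 4
8 | 4
25 | 4
25 | 4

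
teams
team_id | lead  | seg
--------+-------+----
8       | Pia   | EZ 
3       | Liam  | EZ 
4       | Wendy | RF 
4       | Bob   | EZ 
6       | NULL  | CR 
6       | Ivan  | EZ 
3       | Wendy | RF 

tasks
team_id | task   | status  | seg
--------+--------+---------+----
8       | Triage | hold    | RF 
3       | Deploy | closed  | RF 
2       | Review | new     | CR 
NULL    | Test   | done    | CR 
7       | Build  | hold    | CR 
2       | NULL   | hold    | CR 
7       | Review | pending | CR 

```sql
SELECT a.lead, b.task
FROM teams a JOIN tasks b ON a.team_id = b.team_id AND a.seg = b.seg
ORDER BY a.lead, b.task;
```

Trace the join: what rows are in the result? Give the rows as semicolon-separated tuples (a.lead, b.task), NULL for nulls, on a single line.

(Wendy, Deploy)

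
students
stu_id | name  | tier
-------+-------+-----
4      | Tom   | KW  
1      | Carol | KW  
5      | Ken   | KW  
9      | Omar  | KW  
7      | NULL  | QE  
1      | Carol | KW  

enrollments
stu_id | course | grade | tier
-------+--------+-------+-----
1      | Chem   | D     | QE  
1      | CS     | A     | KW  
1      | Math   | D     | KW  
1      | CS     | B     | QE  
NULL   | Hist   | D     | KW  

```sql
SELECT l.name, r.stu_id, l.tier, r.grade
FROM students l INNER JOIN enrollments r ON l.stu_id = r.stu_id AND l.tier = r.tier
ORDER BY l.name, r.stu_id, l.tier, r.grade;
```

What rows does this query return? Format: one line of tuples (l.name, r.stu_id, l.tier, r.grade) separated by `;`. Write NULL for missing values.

(Carol, 1, KW, A); (Carol, 1, KW, A); (Carol, 1, KW, D); (Carol, 1, KW, D)

INNER JOIN keeps only pairs where the ON condition holds.
Matching on l.stu_id = r.stu_id AND l.tier = r.tier. A NULL in a compared column never satisfies the condition.
- l[0] stu_id=4, tier=KW → no match; dropped.
- l[1] stu_id=1, tier=KW → 2 match(es) in r → 2 row(s).
- l[2] stu_id=5, tier=KW → no match; dropped.
- l[3] stu_id=9, tier=KW → no match; dropped.
- l[4] stu_id=7, tier=QE → no match; dropped.
- l[5] stu_id=1, tier=KW → 2 match(es) in r → 2 row(s).
After projecting and ordering:
l.name | r.stu_id | l.tier | r.grade
Carol | 1 | KW | A
Carol | 1 | KW | A
Carol | 1 | KW | D
Carol | 1 | KW | D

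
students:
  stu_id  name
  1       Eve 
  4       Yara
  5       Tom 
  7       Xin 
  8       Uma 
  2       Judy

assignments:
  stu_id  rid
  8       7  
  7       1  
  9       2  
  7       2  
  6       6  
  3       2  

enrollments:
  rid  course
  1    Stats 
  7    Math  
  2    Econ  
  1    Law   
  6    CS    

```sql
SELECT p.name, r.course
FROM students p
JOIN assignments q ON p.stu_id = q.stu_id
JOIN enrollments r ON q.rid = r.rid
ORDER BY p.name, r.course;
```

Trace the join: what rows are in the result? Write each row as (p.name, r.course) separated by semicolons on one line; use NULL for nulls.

(Uma, Math); (Xin, Econ); (Xin, Law); (Xin, Stats)

Evaluate left to right. First `students p INNER JOIN assignments q` on stu_id: 3 row(s).
Then INNER JOIN `enrollments r` on rid: keep only rows whose q.rid appears in r.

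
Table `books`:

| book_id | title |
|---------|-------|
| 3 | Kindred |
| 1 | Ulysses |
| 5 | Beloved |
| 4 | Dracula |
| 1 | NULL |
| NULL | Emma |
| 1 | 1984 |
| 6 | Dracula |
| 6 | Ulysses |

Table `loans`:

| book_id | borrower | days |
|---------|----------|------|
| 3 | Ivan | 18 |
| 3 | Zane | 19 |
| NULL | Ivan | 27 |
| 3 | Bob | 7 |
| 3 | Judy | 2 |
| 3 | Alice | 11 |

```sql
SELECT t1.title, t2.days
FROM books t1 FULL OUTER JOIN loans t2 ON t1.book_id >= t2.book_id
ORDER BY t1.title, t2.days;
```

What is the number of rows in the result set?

FULL OUTER JOIN keeps every row from both sides; unmatched rows get NULL for the other side's columns.
Matching on t1.book_id >= t2.book_id. A NULL in a compared column never satisfies the condition.
Matched pairs: 25; unmatched t1 rows kept: 4; unmatched t2 rows kept: 1.
Total: 25 matched + 5 padded = 30 rows.

30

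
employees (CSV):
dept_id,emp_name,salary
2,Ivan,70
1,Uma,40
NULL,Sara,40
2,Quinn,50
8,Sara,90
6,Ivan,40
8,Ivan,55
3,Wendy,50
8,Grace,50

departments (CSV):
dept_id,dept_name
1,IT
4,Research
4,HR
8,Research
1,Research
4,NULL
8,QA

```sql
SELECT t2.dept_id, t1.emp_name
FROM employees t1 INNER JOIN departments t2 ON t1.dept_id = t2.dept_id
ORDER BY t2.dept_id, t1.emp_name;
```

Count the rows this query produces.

8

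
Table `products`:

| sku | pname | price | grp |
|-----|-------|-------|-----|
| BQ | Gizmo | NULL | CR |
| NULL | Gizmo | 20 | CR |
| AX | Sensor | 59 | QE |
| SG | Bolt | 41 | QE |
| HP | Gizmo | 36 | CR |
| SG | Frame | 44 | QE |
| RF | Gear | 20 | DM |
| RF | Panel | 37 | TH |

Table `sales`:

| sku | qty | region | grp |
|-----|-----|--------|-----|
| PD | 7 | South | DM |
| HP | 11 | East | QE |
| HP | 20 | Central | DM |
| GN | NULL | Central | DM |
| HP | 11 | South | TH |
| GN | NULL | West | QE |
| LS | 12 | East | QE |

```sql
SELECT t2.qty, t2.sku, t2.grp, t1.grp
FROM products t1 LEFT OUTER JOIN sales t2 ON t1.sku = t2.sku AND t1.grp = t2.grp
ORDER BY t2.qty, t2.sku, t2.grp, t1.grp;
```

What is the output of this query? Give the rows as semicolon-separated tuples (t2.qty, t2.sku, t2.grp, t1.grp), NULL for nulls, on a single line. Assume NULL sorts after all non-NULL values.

LEFT JOIN keeps every row from `products`; unmatched rows get NULL for `sales`'s columns.
Matching on t1.sku = t2.sku AND t1.grp = t2.grp. A NULL in a compared column never satisfies the condition.
- sku=BQ, grp=CR: no t2 row matches, row kept with t2 columns NULL.
- sku=NULL, grp=CR: no t2 row matches, row kept with t2 columns NULL.
- sku=AX, grp=QE: no t2 row matches, row kept with t2 columns NULL.
- sku=SG, grp=QE: no t2 row matches, row kept with t2 columns NULL.
- sku=HP, grp=CR: no t2 row matches, row kept with t2 columns NULL.
- sku=SG, grp=QE: no t2 row matches, row kept with t2 columns NULL.
- sku=RF, grp=DM: no t2 row matches, row kept with t2 columns NULL.
- sku=RF, grp=TH: no t2 row matches, row kept with t2 columns NULL.
After projecting and ordering:
t2.qty | t2.sku | t2.grp | t1.grp
NULL | NULL | NULL | CR
NULL | NULL | NULL | CR
NULL | NULL | NULL | CR
NULL | NULL | NULL | DM
NULL | NULL | NULL | QE
NULL | NULL | NULL | QE
NULL | NULL | NULL | QE
NULL | NULL | NULL | TH

(NULL, NULL, NULL, CR); (NULL, NULL, NULL, CR); (NULL, NULL, NULL, CR); (NULL, NULL, NULL, DM); (NULL, NULL, NULL, QE); (NULL, NULL, NULL, QE); (NULL, NULL, NULL, QE); (NULL, NULL, NULL, TH)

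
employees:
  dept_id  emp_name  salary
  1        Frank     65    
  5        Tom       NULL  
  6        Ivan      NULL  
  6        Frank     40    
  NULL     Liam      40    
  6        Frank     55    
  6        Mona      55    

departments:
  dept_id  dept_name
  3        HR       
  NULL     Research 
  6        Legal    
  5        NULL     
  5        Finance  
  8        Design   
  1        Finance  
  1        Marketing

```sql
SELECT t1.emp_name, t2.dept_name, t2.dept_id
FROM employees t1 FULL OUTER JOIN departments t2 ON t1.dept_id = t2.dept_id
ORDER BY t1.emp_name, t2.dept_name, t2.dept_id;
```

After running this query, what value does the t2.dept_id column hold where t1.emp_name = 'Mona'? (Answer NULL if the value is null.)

6

FULL OUTER JOIN keeps every row from both sides; unmatched rows get NULL for the other side's columns.
Matching on t1.dept_id = t2.dept_id. A NULL in a compared column never satisfies the condition.
Matched pairs: 8; unmatched t1 rows kept: 1; unmatched t2 rows kept: 3.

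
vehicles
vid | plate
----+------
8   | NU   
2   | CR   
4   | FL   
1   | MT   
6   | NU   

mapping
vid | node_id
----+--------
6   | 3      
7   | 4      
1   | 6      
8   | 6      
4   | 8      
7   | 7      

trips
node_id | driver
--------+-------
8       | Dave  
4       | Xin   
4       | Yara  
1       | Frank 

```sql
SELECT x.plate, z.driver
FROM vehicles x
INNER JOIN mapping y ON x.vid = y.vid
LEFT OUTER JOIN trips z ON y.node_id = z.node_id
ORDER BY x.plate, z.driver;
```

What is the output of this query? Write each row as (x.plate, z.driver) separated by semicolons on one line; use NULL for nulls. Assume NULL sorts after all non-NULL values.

Step 1 — x INNER JOIN y on vid → 4 row(s).
Then LEFT JOIN `trips z` on node_id: each of those 4 rows is kept; rows whose y.node_id has no match in z get NULL for z's columns.

(FL, Dave); (MT, NULL); (NU, NULL); (NU, NULL)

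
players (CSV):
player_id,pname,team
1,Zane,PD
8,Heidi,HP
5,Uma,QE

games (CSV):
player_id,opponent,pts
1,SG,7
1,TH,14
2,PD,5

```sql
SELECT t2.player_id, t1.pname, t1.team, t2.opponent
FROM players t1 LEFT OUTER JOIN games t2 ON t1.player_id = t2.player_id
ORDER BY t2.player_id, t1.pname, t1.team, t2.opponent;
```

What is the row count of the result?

LEFT JOIN keeps every row from `players`; unmatched rows get NULL for `games`'s columns.
Matching on t1.player_id = t2.player_id.
- t1 (player_id=1) pairs with 2 row(s) of t2.
- t1 (player_id=8) has no partner → padded with NULL.
- t1 (player_id=5) has no partner → padded with NULL.
Total: 2 matched + 2 padded = 4 rows.

4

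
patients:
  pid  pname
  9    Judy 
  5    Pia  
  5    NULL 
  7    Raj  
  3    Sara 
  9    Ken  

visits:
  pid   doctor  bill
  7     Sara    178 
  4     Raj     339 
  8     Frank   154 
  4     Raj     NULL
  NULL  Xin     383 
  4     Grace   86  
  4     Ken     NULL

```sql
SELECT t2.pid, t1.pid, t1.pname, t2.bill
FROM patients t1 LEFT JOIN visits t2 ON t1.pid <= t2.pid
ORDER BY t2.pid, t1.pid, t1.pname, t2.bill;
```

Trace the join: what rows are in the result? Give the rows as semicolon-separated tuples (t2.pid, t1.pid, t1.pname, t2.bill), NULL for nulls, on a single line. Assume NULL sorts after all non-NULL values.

LEFT JOIN keeps every row from `patients`; unmatched rows get NULL for `visits`'s columns.
Matching on t1.pid <= t2.pid. A NULL in a compared column never satisfies the condition.
Matched pairs: 12; unmatched t1 rows kept: 2.

(4, 3, Sara, 86); (4, 3, Sara, 339); (4, 3, Sara, NULL); (4, 3, Sara, NULL); (7, 3, Sara, 178); (7, 5, Pia, 178); (7, 5, NULL, 178); (7, 7, Raj, 178); (8, 3, Sara, 154); (8, 5, Pia, 154); (8, 5, NULL, 154); (8, 7, Raj, 154); (NULL, 9, Judy, NULL); (NULL, 9, Ken, NULL)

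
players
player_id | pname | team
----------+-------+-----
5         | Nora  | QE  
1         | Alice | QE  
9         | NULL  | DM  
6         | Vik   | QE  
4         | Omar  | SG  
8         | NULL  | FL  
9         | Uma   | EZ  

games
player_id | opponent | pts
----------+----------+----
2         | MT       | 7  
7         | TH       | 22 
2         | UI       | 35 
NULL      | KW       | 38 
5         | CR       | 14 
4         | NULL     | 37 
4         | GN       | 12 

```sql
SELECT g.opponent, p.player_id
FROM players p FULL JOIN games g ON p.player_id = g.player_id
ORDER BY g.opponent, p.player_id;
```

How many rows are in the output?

12

FULL OUTER JOIN keeps every row from both sides; unmatched rows get NULL for the other side's columns.
Matching on p.player_id = g.player_id. A NULL in a compared column never satisfies the condition.
- p (player_id=5) pairs with 1 row(s) of g.
- p (player_id=1) has no partner → padded with NULL.
- p (player_id=9) has no partner → padded with NULL.
- p (player_id=6) has no partner → padded with NULL.
- p (player_id=4) pairs with 2 row(s) of g.
- p (player_id=8) has no partner → padded with NULL.
- p (player_id=9) has no partner → padded with NULL.
- 4 g row(s) had no p match → kept, p columns NULL.
Total: 3 matched + 9 padded = 12 rows.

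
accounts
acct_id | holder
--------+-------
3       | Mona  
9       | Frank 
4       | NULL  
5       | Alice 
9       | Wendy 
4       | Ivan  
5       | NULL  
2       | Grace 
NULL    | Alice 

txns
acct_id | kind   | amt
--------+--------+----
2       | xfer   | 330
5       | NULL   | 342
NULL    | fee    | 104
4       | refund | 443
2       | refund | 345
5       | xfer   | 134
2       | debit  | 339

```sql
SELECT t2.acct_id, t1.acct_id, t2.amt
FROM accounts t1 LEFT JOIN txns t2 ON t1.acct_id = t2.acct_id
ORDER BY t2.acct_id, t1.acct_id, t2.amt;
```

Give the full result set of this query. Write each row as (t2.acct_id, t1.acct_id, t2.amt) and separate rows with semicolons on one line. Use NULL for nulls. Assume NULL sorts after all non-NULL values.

LEFT JOIN keeps every row from `accounts`; unmatched rows get NULL for `txns`'s columns.
Matching on t1.acct_id = t2.acct_id. A NULL in a compared column never satisfies the condition.
Matched pairs: 9; unmatched t1 rows kept: 4.

(2, 2, 330); (2, 2, 339); (2, 2, 345); (4, 4, 443); (4, 4, 443); (5, 5, 134); (5, 5, 134); (5, 5, 342); (5, 5, 342); (NULL, 3, NULL); (NULL, 9, NULL); (NULL, 9, NULL); (NULL, NULL, NULL)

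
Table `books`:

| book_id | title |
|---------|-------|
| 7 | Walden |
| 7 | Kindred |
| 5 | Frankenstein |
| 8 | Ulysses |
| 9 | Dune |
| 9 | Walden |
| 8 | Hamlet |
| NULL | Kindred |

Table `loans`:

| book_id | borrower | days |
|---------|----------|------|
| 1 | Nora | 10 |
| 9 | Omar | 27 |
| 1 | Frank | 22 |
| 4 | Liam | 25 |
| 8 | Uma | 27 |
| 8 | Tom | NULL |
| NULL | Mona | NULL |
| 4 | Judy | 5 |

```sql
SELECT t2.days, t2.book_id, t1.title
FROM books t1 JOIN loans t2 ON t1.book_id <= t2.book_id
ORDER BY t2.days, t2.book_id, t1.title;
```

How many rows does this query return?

INNER JOIN keeps only pairs where the ON condition holds.
Matching on t1.book_id <= t2.book_id. A NULL in a compared column never satisfies the condition.
- t1[0] book_id=7 → 3 match(es) in t2 → 3 row(s).
- t1[1] book_id=7 → 3 match(es) in t2 → 3 row(s).
- t1[2] book_id=5 → 3 match(es) in t2 → 3 row(s).
- t1[3] book_id=8 → 3 match(es) in t2 → 3 row(s).
- t1[4] book_id=9 → 1 match(es) in t2 → 1 row(s).
- t1[5] book_id=9 → 1 match(es) in t2 → 1 row(s).
- t1[6] book_id=8 → 3 match(es) in t2 → 3 row(s).
- t1[7] book_id=NULL → no match; dropped.
Total: 17 rows.

17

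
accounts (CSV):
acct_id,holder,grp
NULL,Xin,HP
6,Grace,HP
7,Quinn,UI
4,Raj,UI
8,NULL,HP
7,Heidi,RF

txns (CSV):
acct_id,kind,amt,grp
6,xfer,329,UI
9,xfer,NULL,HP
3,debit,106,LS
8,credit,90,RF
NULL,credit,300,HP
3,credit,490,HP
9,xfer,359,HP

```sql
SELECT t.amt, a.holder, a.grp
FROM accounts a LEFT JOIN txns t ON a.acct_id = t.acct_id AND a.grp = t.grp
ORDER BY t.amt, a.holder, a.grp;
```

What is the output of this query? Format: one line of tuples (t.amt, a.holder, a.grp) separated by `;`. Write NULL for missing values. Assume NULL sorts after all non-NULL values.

(NULL, Grace, HP); (NULL, Heidi, RF); (NULL, Quinn, UI); (NULL, Raj, UI); (NULL, Xin, HP); (NULL, NULL, HP)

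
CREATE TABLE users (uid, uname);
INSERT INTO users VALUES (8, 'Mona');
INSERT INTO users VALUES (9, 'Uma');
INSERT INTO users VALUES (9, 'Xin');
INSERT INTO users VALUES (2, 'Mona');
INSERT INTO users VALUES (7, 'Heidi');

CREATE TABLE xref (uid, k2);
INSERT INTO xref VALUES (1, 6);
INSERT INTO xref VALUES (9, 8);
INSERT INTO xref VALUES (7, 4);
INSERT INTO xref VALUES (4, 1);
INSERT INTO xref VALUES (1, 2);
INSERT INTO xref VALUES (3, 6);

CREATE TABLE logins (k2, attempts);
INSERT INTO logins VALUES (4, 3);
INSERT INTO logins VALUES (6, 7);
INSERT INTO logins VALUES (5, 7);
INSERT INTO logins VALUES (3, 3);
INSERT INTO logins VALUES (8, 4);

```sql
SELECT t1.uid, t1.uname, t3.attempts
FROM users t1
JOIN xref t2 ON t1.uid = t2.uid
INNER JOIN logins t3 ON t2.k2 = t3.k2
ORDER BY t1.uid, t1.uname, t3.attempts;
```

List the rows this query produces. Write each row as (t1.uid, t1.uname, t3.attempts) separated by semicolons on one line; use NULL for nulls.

(7, Heidi, 3); (9, Uma, 4); (9, Xin, 4)

Step 1 — t1 INNER JOIN t2 on uid → 3 row(s).
Then INNER JOIN `logins t3` on k2: keep only rows whose t2.k2 appears in t3.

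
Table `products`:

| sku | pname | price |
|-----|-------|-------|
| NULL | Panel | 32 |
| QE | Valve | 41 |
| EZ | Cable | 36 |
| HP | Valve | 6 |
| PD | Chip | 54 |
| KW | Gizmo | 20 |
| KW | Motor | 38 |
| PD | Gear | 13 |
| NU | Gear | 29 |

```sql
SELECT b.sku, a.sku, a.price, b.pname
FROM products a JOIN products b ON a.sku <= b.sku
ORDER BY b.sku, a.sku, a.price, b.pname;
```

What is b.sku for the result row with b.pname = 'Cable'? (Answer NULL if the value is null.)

INNER JOIN keeps only pairs where the ON condition holds.
Matching on a.sku <= b.sku. A NULL in a compared column never satisfies the condition.
- a[0] sku=NULL → no match; dropped.
- a[1] sku=QE → 1 match(es) in b → 1 row(s).
- a[2] sku=EZ → 8 match(es) in b → 8 row(s).
- a[3] sku=HP → 7 match(es) in b → 7 row(s).
- a[4] sku=PD → 3 match(es) in b → 3 row(s).
- a[5] sku=KW → 6 match(es) in b → 6 row(s).
- a[6] sku=KW → 6 match(es) in b → 6 row(s).
- a[7] sku=PD → 3 match(es) in b → 3 row(s).
- a[8] sku=NU → 4 match(es) in b → 4 row(s).

EZ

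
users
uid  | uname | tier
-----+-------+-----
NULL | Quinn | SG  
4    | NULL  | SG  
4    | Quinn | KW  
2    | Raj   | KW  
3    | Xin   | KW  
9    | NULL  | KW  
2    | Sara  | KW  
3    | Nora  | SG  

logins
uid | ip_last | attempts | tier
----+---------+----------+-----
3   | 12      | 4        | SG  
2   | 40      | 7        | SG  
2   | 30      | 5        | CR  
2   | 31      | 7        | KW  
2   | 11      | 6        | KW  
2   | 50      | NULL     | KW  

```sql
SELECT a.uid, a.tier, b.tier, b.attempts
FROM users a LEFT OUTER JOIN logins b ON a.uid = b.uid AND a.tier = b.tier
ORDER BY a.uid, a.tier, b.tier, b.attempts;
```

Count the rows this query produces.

12

LEFT JOIN keeps every row from `users`; unmatched rows get NULL for `logins`'s columns.
Matching on a.uid = b.uid AND a.tier = b.tier. A NULL in a compared column never satisfies the condition.
- a[0] uid=NULL, tier=SG → no match; kept with NULLs on the b side.
- a[1] uid=4, tier=SG → no match; kept with NULLs on the b side.
- a[2] uid=4, tier=KW → no match; kept with NULLs on the b side.
- a[3] uid=2, tier=KW → 3 match(es) in b → 3 row(s).
- a[4] uid=3, tier=KW → no match; kept with NULLs on the b side.
- a[5] uid=9, tier=KW → no match; kept with NULLs on the b side.
- a[6] uid=2, tier=KW → 3 match(es) in b → 3 row(s).
- a[7] uid=3, tier=SG → 1 match(es) in b → 1 row(s).
Total: 7 matched + 5 padded = 12 rows.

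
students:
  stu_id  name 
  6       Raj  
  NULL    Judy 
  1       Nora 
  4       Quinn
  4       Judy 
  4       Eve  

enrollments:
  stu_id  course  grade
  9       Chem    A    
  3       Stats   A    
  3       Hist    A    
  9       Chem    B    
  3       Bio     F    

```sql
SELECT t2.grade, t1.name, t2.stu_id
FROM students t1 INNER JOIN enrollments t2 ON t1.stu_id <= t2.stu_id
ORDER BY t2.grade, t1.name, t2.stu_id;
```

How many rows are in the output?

13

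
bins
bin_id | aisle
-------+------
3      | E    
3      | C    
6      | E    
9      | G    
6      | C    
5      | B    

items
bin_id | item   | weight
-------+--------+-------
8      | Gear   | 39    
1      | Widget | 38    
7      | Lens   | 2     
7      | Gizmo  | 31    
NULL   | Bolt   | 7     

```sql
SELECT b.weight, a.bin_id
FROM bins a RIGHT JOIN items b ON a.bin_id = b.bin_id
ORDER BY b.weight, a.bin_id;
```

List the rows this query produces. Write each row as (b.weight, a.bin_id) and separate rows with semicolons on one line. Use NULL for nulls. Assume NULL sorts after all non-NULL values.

RIGHT JOIN keeps every row from `items`; unmatched rows get NULL for `bins`'s columns.
Matching on a.bin_id = b.bin_id. A NULL in a compared column never satisfies the condition.
Matched pairs: 0; unmatched b rows kept: 5.

(2, NULL); (7, NULL); (31, NULL); (38, NULL); (39, NULL)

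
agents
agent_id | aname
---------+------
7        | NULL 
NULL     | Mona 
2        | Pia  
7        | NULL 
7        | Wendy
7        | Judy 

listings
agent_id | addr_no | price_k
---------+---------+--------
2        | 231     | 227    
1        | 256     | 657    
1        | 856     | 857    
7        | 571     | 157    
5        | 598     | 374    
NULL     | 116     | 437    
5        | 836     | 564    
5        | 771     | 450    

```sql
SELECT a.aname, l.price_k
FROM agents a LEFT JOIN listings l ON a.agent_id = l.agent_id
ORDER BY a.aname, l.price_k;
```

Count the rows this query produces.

6

LEFT JOIN keeps every row from `agents`; unmatched rows get NULL for `listings`'s columns.
Matching on a.agent_id = l.agent_id. A NULL in a compared column never satisfies the condition.
- agent_id=7: 1 matching l row(s), so 1 row(s) emitted.
- agent_id=NULL: no l row matches, row kept with l columns NULL.
- agent_id=2: 1 matching l row(s), so 1 row(s) emitted.
- agent_id=7: 1 matching l row(s), so 1 row(s) emitted.
- agent_id=7: 1 matching l row(s), so 1 row(s) emitted.
- agent_id=7: 1 matching l row(s), so 1 row(s) emitted.
Total: 5 matched + 1 padded = 6 rows.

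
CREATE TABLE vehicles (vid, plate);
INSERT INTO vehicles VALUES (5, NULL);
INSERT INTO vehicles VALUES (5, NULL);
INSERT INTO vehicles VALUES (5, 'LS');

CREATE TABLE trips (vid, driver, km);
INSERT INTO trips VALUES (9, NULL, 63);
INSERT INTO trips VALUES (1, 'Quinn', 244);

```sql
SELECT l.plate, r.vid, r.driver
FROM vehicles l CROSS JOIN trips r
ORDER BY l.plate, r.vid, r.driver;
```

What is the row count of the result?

CROSS JOIN pairs every row of `vehicles` with every row of `trips`: 3 × 2 = 6 rows.

6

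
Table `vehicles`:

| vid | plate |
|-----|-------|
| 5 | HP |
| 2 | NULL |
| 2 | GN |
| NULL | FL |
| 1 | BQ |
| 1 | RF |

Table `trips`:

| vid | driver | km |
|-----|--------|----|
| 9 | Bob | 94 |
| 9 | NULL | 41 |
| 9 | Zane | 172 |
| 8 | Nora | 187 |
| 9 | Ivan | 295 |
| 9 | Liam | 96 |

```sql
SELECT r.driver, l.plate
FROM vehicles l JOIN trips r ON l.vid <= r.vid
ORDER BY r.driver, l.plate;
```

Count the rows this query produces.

30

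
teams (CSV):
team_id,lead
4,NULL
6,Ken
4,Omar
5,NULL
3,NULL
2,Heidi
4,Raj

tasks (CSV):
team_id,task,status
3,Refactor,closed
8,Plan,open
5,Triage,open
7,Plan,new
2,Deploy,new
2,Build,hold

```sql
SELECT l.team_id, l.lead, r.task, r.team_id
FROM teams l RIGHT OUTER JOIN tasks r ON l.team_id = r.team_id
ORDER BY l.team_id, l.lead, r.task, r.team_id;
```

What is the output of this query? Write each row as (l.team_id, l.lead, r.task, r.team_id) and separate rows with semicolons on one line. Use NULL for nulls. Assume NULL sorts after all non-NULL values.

(2, Heidi, Build, 2); (2, Heidi, Deploy, 2); (3, NULL, Refactor, 3); (5, NULL, Triage, 5); (NULL, NULL, Plan, 7); (NULL, NULL, Plan, 8)

RIGHT JOIN keeps every row from `tasks`; unmatched rows get NULL for `teams`'s columns.
Matching on l.team_id = r.team_id.
- l (team_id=4) has no partner in r.
- l (team_id=6) has no partner in r.
- l (team_id=4) has no partner in r.
- l (team_id=5) pairs with 1 row(s) of r.
- l (team_id=3) pairs with 1 row(s) of r.
- l (team_id=2) pairs with 2 row(s) of r.
- l (team_id=4) has no partner in r.
- 2 r row(s) had no l match → kept, l columns NULL.
After projecting and ordering:
l.team_id | l.lead | r.task | r.team_id
2 | Heidi | Build | 2
2 | Heidi | Deploy | 2
3 | NULL | Refactor | 3
5 | NULL | Triage | 5
NULL | NULL | Plan | 7
NULL | NULL | Plan | 8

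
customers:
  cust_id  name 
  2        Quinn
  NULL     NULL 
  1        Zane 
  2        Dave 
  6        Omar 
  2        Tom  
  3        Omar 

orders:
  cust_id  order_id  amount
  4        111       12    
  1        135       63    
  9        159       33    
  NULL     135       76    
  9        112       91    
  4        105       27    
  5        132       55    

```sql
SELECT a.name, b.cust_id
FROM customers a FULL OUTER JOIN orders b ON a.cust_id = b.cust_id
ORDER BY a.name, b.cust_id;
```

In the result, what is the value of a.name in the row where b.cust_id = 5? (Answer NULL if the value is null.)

NULL

FULL OUTER JOIN keeps every row from both sides; unmatched rows get NULL for the other side's columns.
Matching on a.cust_id = b.cust_id. A NULL in a compared column never satisfies the condition.
- a[0] cust_id=2 → no match; kept with NULLs on the b side.
- a[1] cust_id=NULL → no match; kept with NULLs on the b side.
- a[2] cust_id=1 → 1 match(es) in b → 1 row(s).
- a[3] cust_id=2 → no match; kept with NULLs on the b side.
- a[4] cust_id=6 → no match; kept with NULLs on the b side.
- a[5] cust_id=2 → no match; kept with NULLs on the b side.
- a[6] cust_id=3 → no match; kept with NULLs on the b side.
- plus 6 unmatched b row(s), each kept with NULL a columns.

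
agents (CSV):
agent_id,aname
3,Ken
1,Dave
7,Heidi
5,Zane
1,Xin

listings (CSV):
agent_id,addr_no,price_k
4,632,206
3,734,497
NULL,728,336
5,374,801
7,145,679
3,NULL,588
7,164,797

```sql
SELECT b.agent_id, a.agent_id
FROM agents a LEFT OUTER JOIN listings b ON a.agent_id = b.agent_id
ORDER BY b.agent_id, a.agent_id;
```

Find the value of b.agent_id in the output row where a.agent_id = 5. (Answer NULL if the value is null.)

5

LEFT JOIN keeps every row from `agents`; unmatched rows get NULL for `listings`'s columns.
Matching on a.agent_id = b.agent_id. A NULL in a compared column never satisfies the condition.
Matched pairs: 5; unmatched a rows kept: 2.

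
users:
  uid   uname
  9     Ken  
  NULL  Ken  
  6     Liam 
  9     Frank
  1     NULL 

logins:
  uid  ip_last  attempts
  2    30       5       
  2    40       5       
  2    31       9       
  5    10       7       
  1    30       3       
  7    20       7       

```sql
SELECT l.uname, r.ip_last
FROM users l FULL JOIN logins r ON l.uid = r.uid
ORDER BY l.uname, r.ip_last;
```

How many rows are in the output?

10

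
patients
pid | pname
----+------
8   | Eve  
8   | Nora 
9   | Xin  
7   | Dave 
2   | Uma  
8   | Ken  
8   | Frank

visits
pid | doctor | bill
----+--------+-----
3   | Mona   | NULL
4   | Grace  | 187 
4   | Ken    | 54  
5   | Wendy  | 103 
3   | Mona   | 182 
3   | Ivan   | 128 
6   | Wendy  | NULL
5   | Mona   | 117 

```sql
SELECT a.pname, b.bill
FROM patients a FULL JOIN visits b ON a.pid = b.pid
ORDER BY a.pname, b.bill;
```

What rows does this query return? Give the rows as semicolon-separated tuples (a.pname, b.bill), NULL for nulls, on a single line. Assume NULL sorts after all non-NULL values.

FULL OUTER JOIN keeps every row from both sides; unmatched rows get NULL for the other side's columns.
Matching on a.pid = b.pid.
- pid=8: no b row matches, row kept with b columns NULL.
- pid=8: no b row matches, row kept with b columns NULL.
- pid=9: no b row matches, row kept with b columns NULL.
- pid=7: no b row matches, row kept with b columns NULL.
- pid=2: no b row matches, row kept with b columns NULL.
- pid=8: no b row matches, row kept with b columns NULL.
- pid=8: no b row matches, row kept with b columns NULL.
- 8 b row(s) had no a match → kept, a columns NULL.

(Dave, NULL); (Eve, NULL); (Frank, NULL); (Ken, NULL); (Nora, NULL); (Uma, NULL); (Xin, NULL); (NULL, 54); (NULL, 103); (NULL, 117); (NULL, 128); (NULL, 182); (NULL, 187); (NULL, NULL); (NULL, NULL)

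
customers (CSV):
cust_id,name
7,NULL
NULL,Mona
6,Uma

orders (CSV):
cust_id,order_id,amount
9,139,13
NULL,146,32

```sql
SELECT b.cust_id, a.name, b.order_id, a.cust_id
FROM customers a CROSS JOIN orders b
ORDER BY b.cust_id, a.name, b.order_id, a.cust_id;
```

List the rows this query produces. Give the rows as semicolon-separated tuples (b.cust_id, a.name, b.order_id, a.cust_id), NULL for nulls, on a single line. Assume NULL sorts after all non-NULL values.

(9, Mona, 139, NULL); (9, Uma, 139, 6); (9, NULL, 139, 7); (NULL, Mona, 146, NULL); (NULL, Uma, 146, 6); (NULL, NULL, 146, 7)

CROSS JOIN pairs every row of `customers` with every row of `orders`: 3 × 2 = 6 rows.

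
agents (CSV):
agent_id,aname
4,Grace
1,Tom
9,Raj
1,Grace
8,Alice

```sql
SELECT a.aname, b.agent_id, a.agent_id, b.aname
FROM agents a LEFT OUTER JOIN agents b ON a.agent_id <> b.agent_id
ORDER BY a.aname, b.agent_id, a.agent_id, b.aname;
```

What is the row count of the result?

LEFT JOIN keeps every row from `agents a`; unmatched rows get NULL for `agents b`'s columns.
Matching on a.agent_id <> b.agent_id.
Matched pairs: 18; unmatched a rows kept: 0.
Total: 18 rows.

18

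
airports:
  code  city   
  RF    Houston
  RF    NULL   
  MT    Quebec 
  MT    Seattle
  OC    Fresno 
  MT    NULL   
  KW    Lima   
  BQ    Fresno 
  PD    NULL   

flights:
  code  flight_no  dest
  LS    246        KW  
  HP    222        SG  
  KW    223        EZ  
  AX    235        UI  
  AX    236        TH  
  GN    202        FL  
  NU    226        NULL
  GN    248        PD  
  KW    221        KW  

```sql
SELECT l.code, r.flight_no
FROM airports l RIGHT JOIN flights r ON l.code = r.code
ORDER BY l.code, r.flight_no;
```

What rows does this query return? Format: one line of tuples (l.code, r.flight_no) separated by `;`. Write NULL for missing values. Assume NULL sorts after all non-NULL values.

RIGHT JOIN keeps every row from `flights`; unmatched rows get NULL for `airports`'s columns.
Matching on l.code = r.code.
- code=RF: no matching r row.
- code=RF: no matching r row.
- code=MT: no matching r row.
- code=MT: no matching r row.
- code=OC: no matching r row.
- code=MT: no matching r row.
- code=KW: 2 matching r row(s), so 2 row(s) emitted.
- code=BQ: no matching r row.
- code=PD: no matching r row.
- 7 r row(s) had no l match → kept, l columns NULL.
After projecting and ordering:
l.code | r.flight_no
KW | 221
KW | 223
NULL | 202
NULL | 222
NULL | 226
NULL | 235
NULL | 236
NULL | 246
NULL | 248

(KW, 221); (KW, 223); (NULL, 202); (NULL, 222); (NULL, 226); (NULL, 235); (NULL, 236); (NULL, 246); (NULL, 248)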